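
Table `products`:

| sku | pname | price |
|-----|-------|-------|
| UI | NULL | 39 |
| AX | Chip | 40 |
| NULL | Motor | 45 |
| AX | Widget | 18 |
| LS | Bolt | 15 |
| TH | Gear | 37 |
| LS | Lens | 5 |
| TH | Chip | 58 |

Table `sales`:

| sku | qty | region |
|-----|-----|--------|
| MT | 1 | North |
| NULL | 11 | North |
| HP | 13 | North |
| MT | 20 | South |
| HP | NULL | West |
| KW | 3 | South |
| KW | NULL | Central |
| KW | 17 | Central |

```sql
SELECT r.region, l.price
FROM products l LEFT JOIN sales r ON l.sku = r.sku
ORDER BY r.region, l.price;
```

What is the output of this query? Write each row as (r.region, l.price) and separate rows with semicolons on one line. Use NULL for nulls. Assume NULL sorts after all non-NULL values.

(NULL, 5); (NULL, 15); (NULL, 18); (NULL, 37); (NULL, 39); (NULL, 40); (NULL, 45); (NULL, 58)

LEFT JOIN keeps every row from `products`; unmatched rows get NULL for `sales`'s columns.
Matching on l.sku = r.sku. A NULL in a compared column never satisfies the condition.
- l (sku=UI) has no partner → padded with NULL.
- l (sku=AX) has no partner → padded with NULL.
- l (sku=NULL) has no partner → padded with NULL.
- l (sku=AX) has no partner → padded with NULL.
- l (sku=LS) has no partner → padded with NULL.
- l (sku=TH) has no partner → padded with NULL.
- l (sku=LS) has no partner → padded with NULL.
- l (sku=TH) has no partner → padded with NULL.
After projecting and ordering:
r.region | l.price
NULL | 5
NULL | 15
NULL | 18
NULL | 37
NULL | 39
NULL | 40
NULL | 45
NULL | 58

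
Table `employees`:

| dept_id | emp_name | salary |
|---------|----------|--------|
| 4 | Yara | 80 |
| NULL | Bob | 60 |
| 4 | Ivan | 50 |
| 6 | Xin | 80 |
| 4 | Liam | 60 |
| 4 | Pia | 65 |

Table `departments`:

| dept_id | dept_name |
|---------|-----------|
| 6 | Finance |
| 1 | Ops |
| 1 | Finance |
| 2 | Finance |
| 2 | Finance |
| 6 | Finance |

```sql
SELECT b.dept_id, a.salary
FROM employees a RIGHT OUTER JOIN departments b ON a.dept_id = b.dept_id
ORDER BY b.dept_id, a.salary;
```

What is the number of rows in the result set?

RIGHT JOIN keeps every row from `departments`; unmatched rows get NULL for `employees`'s columns.
Matching on a.dept_id = b.dept_id. A NULL in a compared column never satisfies the condition.
- a (dept_id=4) has no partner in b.
- a (dept_id=NULL) has no partner in b.
- a (dept_id=4) has no partner in b.
- a (dept_id=6) pairs with 2 row(s) of b.
- a (dept_id=4) has no partner in b.
- a (dept_id=4) has no partner in b.
- plus 4 unmatched b row(s), each kept with NULL a columns.
Total: 2 matched + 4 padded = 6 rows.

6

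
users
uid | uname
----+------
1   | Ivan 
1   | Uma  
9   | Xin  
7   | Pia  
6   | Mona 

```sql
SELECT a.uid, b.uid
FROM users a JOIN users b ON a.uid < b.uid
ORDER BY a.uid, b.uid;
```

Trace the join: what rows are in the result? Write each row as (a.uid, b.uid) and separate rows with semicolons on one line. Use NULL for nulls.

INNER JOIN keeps only pairs where the ON condition holds.
Matching on a.uid < b.uid.
- uid=1: 3 matching b row(s), so 3 row(s) emitted.
- uid=1: 3 matching b row(s), so 3 row(s) emitted.
- uid=9: no matching b row, dropped.
- uid=7: 1 matching b row(s), so 1 row(s) emitted.
- uid=6: 2 matching b row(s), so 2 row(s) emitted.
After projecting and ordering:
a.uid | b.uid
1 | 6
1 | 6
1 | 7
1 | 7
1 | 9
1 | 9
6 | 7
6 | 9
7 | 9

(1, 6); (1, 6); (1, 7); (1, 7); (1, 9); (1, 9); (6, 7); (6, 9); (7, 9)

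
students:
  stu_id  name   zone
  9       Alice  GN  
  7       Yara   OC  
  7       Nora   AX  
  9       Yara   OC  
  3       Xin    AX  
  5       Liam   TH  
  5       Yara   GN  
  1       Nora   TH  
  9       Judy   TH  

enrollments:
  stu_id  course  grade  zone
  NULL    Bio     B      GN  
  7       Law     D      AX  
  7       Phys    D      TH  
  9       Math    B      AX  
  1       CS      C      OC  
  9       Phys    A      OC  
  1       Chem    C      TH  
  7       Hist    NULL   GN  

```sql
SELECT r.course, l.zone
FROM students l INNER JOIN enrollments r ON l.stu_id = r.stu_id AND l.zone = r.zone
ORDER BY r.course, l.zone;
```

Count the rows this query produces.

INNER JOIN keeps only pairs where the ON condition holds.
Matching on l.stu_id = r.stu_id AND l.zone = r.zone. A NULL in a compared column never satisfies the condition.
Matched pairs: 3.
Total: 3 rows.

3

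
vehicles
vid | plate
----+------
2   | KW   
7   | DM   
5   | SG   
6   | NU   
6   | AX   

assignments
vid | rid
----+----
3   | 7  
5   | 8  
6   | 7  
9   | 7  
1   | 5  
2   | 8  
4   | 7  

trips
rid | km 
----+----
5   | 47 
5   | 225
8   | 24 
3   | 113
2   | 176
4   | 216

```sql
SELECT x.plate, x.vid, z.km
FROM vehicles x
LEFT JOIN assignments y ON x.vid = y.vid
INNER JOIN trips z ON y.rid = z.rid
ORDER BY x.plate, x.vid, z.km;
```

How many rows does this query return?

Step 1 — x LEFT JOIN y on vid → 5 row(s).
Then INNER JOIN `trips z` on rid: keep only rows whose y.rid appears in z.
Result: 2 row(s).

2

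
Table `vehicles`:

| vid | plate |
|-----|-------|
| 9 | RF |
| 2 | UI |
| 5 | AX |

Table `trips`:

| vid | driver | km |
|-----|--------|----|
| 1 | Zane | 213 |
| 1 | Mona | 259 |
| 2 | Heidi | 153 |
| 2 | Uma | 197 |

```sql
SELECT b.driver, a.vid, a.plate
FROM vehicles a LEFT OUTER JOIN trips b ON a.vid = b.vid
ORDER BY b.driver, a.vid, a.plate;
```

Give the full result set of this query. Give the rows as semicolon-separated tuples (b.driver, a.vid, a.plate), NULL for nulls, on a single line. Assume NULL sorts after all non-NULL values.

(Heidi, 2, UI); (Uma, 2, UI); (NULL, 5, AX); (NULL, 9, RF)

LEFT JOIN keeps every row from `vehicles`; unmatched rows get NULL for `trips`'s columns.
Matching on a.vid = b.vid.
- vid=9: no b row matches, row kept with b columns NULL.
- vid=2: 2 matching b row(s), so 2 row(s) emitted.
- vid=5: no b row matches, row kept with b columns NULL.
After projecting and ordering:
b.driver | a.vid | a.plate
Heidi | 2 | UI
Uma | 2 | UI
NULL | 5 | AX
NULL | 9 | RF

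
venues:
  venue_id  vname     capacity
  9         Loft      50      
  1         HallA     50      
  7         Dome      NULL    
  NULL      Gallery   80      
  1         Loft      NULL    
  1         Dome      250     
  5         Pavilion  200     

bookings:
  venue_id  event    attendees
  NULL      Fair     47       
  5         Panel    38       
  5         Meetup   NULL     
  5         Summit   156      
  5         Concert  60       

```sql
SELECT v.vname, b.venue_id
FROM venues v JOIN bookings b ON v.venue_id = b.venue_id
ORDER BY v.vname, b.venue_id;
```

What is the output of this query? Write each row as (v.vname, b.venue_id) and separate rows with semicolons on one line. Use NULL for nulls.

(Pavilion, 5); (Pavilion, 5); (Pavilion, 5); (Pavilion, 5)

INNER JOIN keeps only pairs where the ON condition holds.
Matching on v.venue_id = b.venue_id. A NULL in a compared column never satisfies the condition.
- v (venue_id=9) has no partner → excluded.
- v (venue_id=1) has no partner → excluded.
- v (venue_id=7) has no partner → excluded.
- v (venue_id=NULL) has no partner → excluded.
- v (venue_id=1) has no partner → excluded.
- v (venue_id=1) has no partner → excluded.
- v (venue_id=5) pairs with 4 row(s) of b.
After projecting and ordering:
v.vname | b.venue_id
Pavilion | 5
Pavilion | 5
Pavilion | 5
Pavilion | 5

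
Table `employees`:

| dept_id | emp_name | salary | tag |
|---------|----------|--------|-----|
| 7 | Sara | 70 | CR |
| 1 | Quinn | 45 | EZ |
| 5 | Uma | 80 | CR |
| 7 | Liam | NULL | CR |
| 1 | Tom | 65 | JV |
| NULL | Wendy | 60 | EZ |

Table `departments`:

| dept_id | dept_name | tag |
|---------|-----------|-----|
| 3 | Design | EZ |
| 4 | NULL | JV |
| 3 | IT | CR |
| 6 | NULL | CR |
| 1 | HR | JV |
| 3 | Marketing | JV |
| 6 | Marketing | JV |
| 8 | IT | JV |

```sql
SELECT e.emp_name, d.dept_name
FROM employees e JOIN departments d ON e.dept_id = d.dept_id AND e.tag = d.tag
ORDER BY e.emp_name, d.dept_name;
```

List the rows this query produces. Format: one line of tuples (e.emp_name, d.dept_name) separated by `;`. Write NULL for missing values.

INNER JOIN keeps only pairs where the ON condition holds.
Matching on e.dept_id = d.dept_id AND e.tag = d.tag. A NULL in a compared column never satisfies the condition.
- e row (dept_id=7, tag=CR): no match → dropped.
- e row (dept_id=1, tag=EZ): no match → dropped.
- e row (dept_id=5, tag=CR): no match → dropped.
- e row (dept_id=7, tag=CR): no match → dropped.
- e row (dept_id=1, tag=JV): matches 1 d row(s) → 1 output row(s).
- e row (dept_id=NULL, tag=EZ): no match → dropped.
After projecting and ordering:
e.emp_name | d.dept_name
Tom | HR

(Tom, HR)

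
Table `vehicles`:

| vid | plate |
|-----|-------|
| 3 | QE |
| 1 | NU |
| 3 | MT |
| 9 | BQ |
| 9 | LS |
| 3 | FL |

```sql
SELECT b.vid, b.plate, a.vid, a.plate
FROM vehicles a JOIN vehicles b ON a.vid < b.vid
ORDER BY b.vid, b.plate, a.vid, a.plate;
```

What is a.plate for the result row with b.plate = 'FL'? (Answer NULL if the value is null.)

NU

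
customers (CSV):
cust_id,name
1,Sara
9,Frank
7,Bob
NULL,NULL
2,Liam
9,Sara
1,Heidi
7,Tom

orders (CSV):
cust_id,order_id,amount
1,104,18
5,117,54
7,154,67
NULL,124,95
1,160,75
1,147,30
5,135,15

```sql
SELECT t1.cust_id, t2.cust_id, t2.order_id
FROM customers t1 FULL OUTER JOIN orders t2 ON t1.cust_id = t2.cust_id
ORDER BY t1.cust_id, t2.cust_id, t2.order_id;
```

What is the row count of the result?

15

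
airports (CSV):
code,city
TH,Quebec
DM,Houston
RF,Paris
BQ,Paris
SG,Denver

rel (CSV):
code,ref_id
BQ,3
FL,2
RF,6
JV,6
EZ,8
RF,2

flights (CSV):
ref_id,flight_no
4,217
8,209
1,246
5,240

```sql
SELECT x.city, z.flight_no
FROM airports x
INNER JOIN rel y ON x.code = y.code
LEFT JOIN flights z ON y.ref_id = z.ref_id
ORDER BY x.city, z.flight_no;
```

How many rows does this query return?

Joins associate left-to-right: airports INNER JOIN rel on code gives 3 intermediate row(s).
Then LEFT JOIN `flights z` on ref_id: each of those 3 rows is kept; rows whose y.ref_id has no match in z get NULL for z's columns.
Result: 3 row(s).

3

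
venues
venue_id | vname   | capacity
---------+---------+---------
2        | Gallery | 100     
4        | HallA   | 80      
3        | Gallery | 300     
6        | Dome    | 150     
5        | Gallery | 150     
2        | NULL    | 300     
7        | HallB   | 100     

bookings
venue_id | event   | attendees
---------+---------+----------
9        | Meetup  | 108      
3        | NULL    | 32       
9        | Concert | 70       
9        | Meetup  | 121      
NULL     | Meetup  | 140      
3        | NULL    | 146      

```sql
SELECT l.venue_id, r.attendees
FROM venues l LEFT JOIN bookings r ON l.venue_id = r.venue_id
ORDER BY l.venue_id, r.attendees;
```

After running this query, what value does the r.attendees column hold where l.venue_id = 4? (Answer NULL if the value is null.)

LEFT JOIN keeps every row from `venues`; unmatched rows get NULL for `bookings`'s columns.
Matching on l.venue_id = r.venue_id. A NULL in a compared column never satisfies the condition.
- l (venue_id=2) has no partner → padded with NULL.
- l (venue_id=4) has no partner → padded with NULL.
- l (venue_id=3) pairs with 2 row(s) of r.
- l (venue_id=6) has no partner → padded with NULL.
- l (venue_id=5) has no partner → padded with NULL.
- l (venue_id=2) has no partner → padded with NULL.
- l (venue_id=7) has no partner → padded with NULL.

NULL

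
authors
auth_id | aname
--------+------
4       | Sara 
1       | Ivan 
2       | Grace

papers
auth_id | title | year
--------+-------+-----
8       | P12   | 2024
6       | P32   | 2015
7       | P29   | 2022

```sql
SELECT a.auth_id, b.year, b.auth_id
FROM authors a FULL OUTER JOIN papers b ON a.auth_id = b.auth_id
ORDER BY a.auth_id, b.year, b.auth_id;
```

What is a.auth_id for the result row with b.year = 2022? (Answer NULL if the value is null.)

FULL OUTER JOIN keeps every row from both sides; unmatched rows get NULL for the other side's columns.
Matching on a.auth_id = b.auth_id.
- a[0] auth_id=4 → no match; kept with NULLs on the b side.
- a[1] auth_id=1 → no match; kept with NULLs on the b side.
- a[2] auth_id=2 → no match; kept with NULLs on the b side.
- 3 b row(s) had no a match → kept, a columns NULL.

NULL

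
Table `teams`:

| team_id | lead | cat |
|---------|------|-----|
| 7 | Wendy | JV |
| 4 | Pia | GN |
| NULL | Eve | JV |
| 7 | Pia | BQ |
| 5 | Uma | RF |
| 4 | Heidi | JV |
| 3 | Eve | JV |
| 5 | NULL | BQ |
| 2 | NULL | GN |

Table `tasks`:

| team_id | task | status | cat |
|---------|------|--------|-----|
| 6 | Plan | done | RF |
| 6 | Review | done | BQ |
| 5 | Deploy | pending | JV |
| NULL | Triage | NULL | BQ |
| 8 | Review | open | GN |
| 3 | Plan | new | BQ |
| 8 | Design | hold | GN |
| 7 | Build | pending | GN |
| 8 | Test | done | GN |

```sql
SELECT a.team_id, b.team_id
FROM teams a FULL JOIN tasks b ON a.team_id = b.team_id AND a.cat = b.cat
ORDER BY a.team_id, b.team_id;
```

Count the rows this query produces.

FULL OUTER JOIN keeps every row from both sides; unmatched rows get NULL for the other side's columns.
Matching on a.team_id = b.team_id AND a.cat = b.cat. A NULL in a compared column never satisfies the condition.
- team_id=7, cat=JV: no b row matches, row kept with b columns NULL.
- team_id=4, cat=GN: no b row matches, row kept with b columns NULL.
- team_id=NULL, cat=JV: no b row matches, row kept with b columns NULL.
- team_id=7, cat=BQ: no b row matches, row kept with b columns NULL.
- team_id=5, cat=RF: no b row matches, row kept with b columns NULL.
- team_id=4, cat=JV: no b row matches, row kept with b columns NULL.
- team_id=3, cat=JV: no b row matches, row kept with b columns NULL.
- team_id=5, cat=BQ: no b row matches, row kept with b columns NULL.
- team_id=2, cat=GN: no b row matches, row kept with b columns NULL.
- 9 row(s) from b found no a partner → padded with NULL.
Total: 0 matched + 18 padded = 18 rows.

18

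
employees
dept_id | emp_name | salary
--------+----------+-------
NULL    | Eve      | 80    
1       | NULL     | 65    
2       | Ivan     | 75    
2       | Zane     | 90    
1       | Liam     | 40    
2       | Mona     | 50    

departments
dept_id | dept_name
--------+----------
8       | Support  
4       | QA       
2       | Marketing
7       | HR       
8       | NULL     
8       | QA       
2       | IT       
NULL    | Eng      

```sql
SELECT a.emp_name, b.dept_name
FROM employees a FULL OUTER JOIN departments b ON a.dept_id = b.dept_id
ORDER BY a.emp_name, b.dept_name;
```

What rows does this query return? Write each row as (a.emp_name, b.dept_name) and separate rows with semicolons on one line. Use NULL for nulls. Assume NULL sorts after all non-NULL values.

(Eve, NULL); (Ivan, IT); (Ivan, Marketing); (Liam, NULL); (Mona, IT); (Mona, Marketing); (Zane, IT); (Zane, Marketing); (NULL, Eng); (NULL, HR); (NULL, QA); (NULL, QA); (NULL, Support); (NULL, NULL); (NULL, NULL)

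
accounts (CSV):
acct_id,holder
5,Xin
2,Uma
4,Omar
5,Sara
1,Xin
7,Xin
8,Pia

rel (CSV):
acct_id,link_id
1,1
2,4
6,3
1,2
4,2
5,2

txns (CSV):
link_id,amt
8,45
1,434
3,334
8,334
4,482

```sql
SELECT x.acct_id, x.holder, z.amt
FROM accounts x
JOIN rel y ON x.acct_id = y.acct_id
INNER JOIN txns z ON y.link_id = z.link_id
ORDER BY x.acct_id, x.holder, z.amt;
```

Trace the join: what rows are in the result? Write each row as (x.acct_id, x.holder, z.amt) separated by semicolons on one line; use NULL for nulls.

(1, Xin, 434); (2, Uma, 482)

Joins associate left-to-right: accounts INNER JOIN rel on acct_id gives 6 intermediate row(s).
Then INNER JOIN `txns z` on link_id: keep only rows whose y.link_id appears in z.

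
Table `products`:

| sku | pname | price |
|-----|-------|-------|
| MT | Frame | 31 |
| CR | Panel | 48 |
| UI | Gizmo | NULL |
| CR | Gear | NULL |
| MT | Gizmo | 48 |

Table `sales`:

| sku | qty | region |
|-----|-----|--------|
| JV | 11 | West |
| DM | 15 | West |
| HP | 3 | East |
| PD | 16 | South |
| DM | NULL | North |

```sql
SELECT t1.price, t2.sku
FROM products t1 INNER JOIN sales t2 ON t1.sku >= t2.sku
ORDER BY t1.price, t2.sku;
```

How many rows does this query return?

INNER JOIN keeps only pairs where the ON condition holds.
Matching on t1.sku >= t2.sku.
Matched pairs: 13.
Total: 13 rows.

13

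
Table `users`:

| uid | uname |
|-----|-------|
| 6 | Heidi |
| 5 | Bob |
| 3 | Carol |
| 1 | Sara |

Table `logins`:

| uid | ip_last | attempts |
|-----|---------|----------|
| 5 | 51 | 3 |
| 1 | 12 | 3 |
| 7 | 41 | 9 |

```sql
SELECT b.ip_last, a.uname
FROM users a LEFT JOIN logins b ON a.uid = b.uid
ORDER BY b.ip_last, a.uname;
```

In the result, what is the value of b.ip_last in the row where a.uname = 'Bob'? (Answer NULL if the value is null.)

LEFT JOIN keeps every row from `users`; unmatched rows get NULL for `logins`'s columns.
Matching on a.uid = b.uid.
- a row (uid=6): no match → kept, b columns NULL.
- a row (uid=5): matches 1 b row(s) → 1 output row(s).
- a row (uid=3): no match → kept, b columns NULL.
- a row (uid=1): matches 1 b row(s) → 1 output row(s).

51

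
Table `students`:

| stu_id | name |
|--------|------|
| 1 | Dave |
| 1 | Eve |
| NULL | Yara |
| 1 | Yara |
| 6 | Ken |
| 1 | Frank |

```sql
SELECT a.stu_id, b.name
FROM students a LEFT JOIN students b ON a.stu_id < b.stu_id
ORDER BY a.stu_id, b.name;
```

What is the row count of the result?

LEFT JOIN keeps every row from `students a`; unmatched rows get NULL for `students b`'s columns.
Matching on a.stu_id < b.stu_id. A NULL in a compared column never satisfies the condition.
Matched pairs: 4; unmatched a rows kept: 2.
Total: 4 matched + 2 padded = 6 rows.

6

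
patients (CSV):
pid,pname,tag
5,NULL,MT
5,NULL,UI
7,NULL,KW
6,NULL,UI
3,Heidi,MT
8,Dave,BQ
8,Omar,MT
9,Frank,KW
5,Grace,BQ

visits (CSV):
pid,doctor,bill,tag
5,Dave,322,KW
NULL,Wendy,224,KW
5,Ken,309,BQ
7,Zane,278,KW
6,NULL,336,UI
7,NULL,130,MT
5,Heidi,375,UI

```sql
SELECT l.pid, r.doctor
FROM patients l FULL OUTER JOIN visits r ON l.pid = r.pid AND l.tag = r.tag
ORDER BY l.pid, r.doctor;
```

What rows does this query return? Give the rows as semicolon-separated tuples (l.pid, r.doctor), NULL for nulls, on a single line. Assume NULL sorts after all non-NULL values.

FULL OUTER JOIN keeps every row from both sides; unmatched rows get NULL for the other side's columns.
Matching on l.pid = r.pid AND l.tag = r.tag. A NULL in a compared column never satisfies the condition.
Matched pairs: 4; unmatched l rows kept: 5; unmatched r rows kept: 3.

(3, NULL); (5, Heidi); (5, Ken); (5, NULL); (6, NULL); (7, Zane); (8, NULL); (8, NULL); (9, NULL); (NULL, Dave); (NULL, Wendy); (NULL, NULL)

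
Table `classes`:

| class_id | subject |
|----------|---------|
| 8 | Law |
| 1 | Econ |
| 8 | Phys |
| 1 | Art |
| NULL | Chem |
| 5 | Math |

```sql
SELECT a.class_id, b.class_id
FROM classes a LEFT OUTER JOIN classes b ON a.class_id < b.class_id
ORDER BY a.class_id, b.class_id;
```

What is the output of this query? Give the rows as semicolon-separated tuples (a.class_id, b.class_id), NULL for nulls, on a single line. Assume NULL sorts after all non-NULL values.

(1, 5); (1, 5); (1, 8); (1, 8); (1, 8); (1, 8); (5, 8); (5, 8); (8, NULL); (8, NULL); (NULL, NULL)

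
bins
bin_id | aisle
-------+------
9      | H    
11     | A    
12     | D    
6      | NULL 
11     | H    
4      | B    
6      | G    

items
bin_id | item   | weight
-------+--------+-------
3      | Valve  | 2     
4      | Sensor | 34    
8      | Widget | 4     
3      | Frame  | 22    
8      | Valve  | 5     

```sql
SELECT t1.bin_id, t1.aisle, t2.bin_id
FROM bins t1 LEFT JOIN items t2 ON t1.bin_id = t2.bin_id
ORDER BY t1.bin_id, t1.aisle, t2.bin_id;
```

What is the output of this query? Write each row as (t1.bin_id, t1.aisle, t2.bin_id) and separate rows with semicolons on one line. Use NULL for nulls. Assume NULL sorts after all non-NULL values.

(4, B, 4); (6, G, NULL); (6, NULL, NULL); (9, H, NULL); (11, A, NULL); (11, H, NULL); (12, D, NULL)

LEFT JOIN keeps every row from `bins`; unmatched rows get NULL for `items`'s columns.
Matching on t1.bin_id = t2.bin_id.
Matched pairs: 1; unmatched t1 rows kept: 6.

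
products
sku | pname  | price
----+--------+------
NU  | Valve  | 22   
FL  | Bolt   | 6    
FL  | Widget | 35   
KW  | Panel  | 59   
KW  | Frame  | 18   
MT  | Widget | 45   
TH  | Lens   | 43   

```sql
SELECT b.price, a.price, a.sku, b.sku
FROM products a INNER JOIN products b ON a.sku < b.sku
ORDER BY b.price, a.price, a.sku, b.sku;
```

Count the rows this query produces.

INNER JOIN keeps only pairs where the ON condition holds.
Matching on a.sku < b.sku.
- a (sku=NU) pairs with 1 row(s) of b.
- a (sku=FL) pairs with 5 row(s) of b.
- a (sku=FL) pairs with 5 row(s) of b.
- a (sku=KW) pairs with 3 row(s) of b.
- a (sku=KW) pairs with 3 row(s) of b.
- a (sku=MT) pairs with 2 row(s) of b.
- a (sku=TH) has no partner → excluded.
Total: 19 rows.

19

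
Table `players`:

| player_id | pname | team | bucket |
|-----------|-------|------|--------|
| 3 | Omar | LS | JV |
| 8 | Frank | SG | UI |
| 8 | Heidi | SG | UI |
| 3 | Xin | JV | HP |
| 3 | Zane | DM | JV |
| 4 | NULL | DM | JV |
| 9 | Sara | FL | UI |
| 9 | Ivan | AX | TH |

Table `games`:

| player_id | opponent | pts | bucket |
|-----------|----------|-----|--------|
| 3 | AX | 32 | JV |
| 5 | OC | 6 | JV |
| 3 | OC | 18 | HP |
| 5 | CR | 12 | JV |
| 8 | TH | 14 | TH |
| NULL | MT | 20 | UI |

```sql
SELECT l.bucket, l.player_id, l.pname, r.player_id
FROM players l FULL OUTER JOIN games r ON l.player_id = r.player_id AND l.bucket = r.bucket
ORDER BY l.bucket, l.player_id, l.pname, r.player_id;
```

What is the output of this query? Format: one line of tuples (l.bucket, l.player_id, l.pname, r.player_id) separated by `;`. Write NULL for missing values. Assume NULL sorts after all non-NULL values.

FULL OUTER JOIN keeps every row from both sides; unmatched rows get NULL for the other side's columns.
Matching on l.player_id = r.player_id AND l.bucket = r.bucket. A NULL in a compared column never satisfies the condition.
Matched pairs: 3; unmatched l rows kept: 5; unmatched r rows kept: 4.

(HP, 3, Xin, 3); (JV, 3, Omar, 3); (JV, 3, Zane, 3); (JV, 4, NULL, NULL); (TH, 9, Ivan, NULL); (UI, 8, Frank, NULL); (UI, 8, Heidi, NULL); (UI, 9, Sara, NULL); (NULL, NULL, NULL, 5); (NULL, NULL, NULL, 5); (NULL, NULL, NULL, 8); (NULL, NULL, NULL, NULL)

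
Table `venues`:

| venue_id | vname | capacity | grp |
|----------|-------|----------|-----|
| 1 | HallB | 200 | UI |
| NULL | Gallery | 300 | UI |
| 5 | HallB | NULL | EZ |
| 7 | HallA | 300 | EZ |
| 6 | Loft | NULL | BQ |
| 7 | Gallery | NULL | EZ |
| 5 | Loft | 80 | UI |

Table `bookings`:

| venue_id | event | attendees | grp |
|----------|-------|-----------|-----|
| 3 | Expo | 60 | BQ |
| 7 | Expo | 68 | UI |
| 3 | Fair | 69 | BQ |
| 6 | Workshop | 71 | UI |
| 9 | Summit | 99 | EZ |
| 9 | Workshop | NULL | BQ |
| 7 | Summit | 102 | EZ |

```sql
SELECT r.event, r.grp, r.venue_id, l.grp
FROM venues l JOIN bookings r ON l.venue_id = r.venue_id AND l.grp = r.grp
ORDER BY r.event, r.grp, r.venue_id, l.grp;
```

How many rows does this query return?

2

INNER JOIN keeps only pairs where the ON condition holds.
Matching on l.venue_id = r.venue_id AND l.grp = r.grp. A NULL in a compared column never satisfies the condition.
- l[0] venue_id=1, grp=UI → no match; dropped.
- l[1] venue_id=NULL, grp=UI → no match; dropped.
- l[2] venue_id=5, grp=EZ → no match; dropped.
- l[3] venue_id=7, grp=EZ → 1 match(es) in r → 1 row(s).
- l[4] venue_id=6, grp=BQ → no match; dropped.
- l[5] venue_id=7, grp=EZ → 1 match(es) in r → 1 row(s).
- l[6] venue_id=5, grp=UI → no match; dropped.
Total: 2 rows.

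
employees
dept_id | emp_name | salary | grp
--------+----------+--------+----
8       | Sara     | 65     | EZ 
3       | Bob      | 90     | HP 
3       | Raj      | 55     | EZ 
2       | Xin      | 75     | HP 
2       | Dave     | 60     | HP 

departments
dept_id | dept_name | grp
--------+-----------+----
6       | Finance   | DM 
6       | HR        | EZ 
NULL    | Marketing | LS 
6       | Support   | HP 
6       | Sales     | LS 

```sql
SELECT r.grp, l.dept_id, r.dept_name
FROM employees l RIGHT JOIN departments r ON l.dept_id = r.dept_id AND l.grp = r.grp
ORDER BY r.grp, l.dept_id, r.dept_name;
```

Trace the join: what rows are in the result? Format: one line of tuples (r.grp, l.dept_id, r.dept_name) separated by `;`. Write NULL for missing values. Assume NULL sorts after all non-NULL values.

RIGHT JOIN keeps every row from `departments`; unmatched rows get NULL for `employees`'s columns.
Matching on l.dept_id = r.dept_id AND l.grp = r.grp. A NULL in a compared column never satisfies the condition.
Matched pairs: 0; unmatched r rows kept: 5.

(DM, NULL, Finance); (EZ, NULL, HR); (HP, NULL, Support); (LS, NULL, Marketing); (LS, NULL, Sales)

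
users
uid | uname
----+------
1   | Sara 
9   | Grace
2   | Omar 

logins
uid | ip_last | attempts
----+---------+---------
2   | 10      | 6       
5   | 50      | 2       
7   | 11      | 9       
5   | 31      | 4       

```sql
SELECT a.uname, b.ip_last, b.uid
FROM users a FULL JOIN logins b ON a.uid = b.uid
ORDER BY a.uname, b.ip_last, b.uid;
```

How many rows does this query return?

FULL OUTER JOIN keeps every row from both sides; unmatched rows get NULL for the other side's columns.
Matching on a.uid = b.uid.
- a[0] uid=1 → no match; kept with NULLs on the b side.
- a[1] uid=9 → no match; kept with NULLs on the b side.
- a[2] uid=2 → 1 match(es) in b → 1 row(s).
- 3 row(s) from b found no a partner → padded with NULL.
Total: 1 matched + 5 padded = 6 rows.

6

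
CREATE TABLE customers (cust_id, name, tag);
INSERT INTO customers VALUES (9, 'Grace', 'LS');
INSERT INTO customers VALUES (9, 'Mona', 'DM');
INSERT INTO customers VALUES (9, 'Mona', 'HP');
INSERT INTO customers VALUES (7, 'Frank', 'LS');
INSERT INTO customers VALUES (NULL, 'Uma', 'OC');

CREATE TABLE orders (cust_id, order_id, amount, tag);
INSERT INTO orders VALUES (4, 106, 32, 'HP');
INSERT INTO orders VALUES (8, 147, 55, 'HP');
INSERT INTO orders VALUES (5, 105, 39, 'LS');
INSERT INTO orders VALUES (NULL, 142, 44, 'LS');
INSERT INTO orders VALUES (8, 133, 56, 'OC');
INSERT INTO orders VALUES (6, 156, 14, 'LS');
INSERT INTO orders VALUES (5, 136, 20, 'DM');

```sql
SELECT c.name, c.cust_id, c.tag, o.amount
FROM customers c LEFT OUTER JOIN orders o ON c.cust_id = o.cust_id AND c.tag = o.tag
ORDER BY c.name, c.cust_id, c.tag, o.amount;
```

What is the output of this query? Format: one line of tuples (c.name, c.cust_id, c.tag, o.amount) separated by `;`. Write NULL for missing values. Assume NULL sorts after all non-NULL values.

LEFT JOIN keeps every row from `customers`; unmatched rows get NULL for `orders`'s columns.
Matching on c.cust_id = o.cust_id AND c.tag = o.tag. A NULL in a compared column never satisfies the condition.
- c row (cust_id=9, tag=LS): no match → kept, o columns NULL.
- c row (cust_id=9, tag=DM): no match → kept, o columns NULL.
- c row (cust_id=9, tag=HP): no match → kept, o columns NULL.
- c row (cust_id=7, tag=LS): no match → kept, o columns NULL.
- c row (cust_id=NULL, tag=OC): no match → kept, o columns NULL.
After projecting and ordering:
c.name | c.cust_id | c.tag | o.amount
Frank | 7 | LS | NULL
Grace | 9 | LS | NULL
Mona | 9 | DM | NULL
Mona | 9 | HP | NULL
Uma | NULL | OC | NULL

(Frank, 7, LS, NULL); (Grace, 9, LS, NULL); (Mona, 9, DM, NULL); (Mona, 9, HP, NULL); (Uma, NULL, OC, NULL)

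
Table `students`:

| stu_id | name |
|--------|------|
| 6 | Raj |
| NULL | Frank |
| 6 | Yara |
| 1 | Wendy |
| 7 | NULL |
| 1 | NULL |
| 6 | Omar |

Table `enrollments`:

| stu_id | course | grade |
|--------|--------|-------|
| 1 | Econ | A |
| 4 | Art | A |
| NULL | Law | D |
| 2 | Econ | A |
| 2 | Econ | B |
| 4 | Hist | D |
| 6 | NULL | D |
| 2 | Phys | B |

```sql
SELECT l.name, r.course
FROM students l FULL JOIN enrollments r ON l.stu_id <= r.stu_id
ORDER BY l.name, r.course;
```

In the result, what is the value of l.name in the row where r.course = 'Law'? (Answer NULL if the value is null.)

FULL OUTER JOIN keeps every row from both sides; unmatched rows get NULL for the other side's columns.
Matching on l.stu_id <= r.stu_id. A NULL in a compared column never satisfies the condition.
- l row (stu_id=6): matches 1 r row(s) → 1 output row(s).
- l row (stu_id=NULL): no match → kept, r columns NULL.
- l row (stu_id=6): matches 1 r row(s) → 1 output row(s).
- l row (stu_id=1): matches 7 r row(s) → 7 output row(s).
- l row (stu_id=7): no match → kept, r columns NULL.
- l row (stu_id=1): matches 7 r row(s) → 7 output row(s).
- l row (stu_id=6): matches 1 r row(s) → 1 output row(s).
- 1 r row(s) had no l match → kept, l columns NULL.

NULL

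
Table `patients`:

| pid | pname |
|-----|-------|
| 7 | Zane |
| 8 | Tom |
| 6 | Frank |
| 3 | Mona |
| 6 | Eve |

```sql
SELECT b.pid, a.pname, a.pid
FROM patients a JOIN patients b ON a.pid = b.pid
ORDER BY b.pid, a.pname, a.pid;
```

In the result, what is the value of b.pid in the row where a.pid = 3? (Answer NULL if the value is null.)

3

INNER JOIN keeps only pairs where the ON condition holds.
Matching on a.pid = b.pid.
Matched pairs: 7.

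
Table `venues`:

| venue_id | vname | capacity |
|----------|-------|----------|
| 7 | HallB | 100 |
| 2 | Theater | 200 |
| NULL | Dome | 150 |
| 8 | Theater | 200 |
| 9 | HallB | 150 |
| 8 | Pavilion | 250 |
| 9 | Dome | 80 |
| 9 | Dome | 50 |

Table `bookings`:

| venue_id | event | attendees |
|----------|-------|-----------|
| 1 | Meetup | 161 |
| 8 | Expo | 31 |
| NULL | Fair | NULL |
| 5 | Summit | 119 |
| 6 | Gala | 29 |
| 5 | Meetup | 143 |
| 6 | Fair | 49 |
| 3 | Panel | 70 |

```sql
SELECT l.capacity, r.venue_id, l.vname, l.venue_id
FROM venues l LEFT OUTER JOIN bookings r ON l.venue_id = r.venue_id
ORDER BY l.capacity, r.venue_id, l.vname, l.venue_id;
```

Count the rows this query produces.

8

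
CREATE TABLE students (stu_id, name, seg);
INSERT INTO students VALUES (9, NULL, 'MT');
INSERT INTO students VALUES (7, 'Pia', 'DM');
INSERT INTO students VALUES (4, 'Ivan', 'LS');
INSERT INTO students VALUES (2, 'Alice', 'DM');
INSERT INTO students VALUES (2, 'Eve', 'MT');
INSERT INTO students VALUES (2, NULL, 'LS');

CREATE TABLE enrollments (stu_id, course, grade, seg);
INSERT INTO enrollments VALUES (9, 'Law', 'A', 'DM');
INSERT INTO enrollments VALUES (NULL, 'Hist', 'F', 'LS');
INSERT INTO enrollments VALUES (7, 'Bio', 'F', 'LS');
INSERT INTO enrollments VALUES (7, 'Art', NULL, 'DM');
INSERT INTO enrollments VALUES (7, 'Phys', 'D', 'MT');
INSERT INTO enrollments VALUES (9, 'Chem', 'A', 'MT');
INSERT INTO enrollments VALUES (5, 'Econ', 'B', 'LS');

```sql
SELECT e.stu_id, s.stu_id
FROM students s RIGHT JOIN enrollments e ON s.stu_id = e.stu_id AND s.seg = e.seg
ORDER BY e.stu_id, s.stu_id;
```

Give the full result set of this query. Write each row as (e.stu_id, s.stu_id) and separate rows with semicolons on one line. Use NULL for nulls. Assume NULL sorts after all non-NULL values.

RIGHT JOIN keeps every row from `enrollments`; unmatched rows get NULL for `students`'s columns.
Matching on s.stu_id = e.stu_id AND s.seg = e.seg. A NULL in a compared column never satisfies the condition.
- s row (stu_id=9, seg=MT): matches 1 e row(s) → 1 output row(s).
- s row (stu_id=7, seg=DM): matches 1 e row(s) → 1 output row(s).
- s row (stu_id=4, seg=LS): no match.
- s row (stu_id=2, seg=DM): no match.
- s row (stu_id=2, seg=MT): no match.
- s row (stu_id=2, seg=LS): no match.
- 5 e row(s) had no s match → kept, s columns NULL.
After projecting and ordering:
e.stu_id | s.stu_id
5 | NULL
7 | 7
7 | NULL
7 | NULL
9 | 9
9 | NULL
NULL | NULL

(5, NULL); (7, 7); (7, NULL); (7, NULL); (9, 9); (9, NULL); (NULL, NULL)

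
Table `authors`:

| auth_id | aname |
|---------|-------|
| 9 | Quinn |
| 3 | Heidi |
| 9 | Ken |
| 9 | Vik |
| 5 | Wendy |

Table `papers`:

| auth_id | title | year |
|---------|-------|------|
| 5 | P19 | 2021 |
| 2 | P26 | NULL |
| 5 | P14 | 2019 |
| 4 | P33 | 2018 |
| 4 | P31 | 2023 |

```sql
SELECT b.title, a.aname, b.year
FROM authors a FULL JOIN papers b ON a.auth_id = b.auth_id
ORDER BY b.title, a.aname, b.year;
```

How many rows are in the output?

9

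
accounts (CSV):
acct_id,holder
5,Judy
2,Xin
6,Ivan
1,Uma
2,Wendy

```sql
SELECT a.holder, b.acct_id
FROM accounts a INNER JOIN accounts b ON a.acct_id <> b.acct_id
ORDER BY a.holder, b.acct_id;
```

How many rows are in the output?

18

INNER JOIN keeps only pairs where the ON condition holds.
Matching on a.acct_id <> b.acct_id.
- a (acct_id=5) pairs with 4 row(s) of b.
- a (acct_id=2) pairs with 3 row(s) of b.
- a (acct_id=6) pairs with 4 row(s) of b.
- a (acct_id=1) pairs with 4 row(s) of b.
- a (acct_id=2) pairs with 3 row(s) of b.
Total: 18 rows.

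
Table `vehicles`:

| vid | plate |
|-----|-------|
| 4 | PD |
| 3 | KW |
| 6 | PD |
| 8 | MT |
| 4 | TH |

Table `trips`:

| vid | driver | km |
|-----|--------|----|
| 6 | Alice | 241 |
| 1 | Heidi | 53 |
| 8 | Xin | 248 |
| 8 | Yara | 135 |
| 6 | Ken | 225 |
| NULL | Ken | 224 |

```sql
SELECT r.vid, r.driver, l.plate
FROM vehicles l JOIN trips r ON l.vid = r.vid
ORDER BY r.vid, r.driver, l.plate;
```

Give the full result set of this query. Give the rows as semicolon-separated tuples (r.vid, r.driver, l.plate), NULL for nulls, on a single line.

INNER JOIN keeps only pairs where the ON condition holds.
Matching on l.vid = r.vid. A NULL in a compared column never satisfies the condition.
- l row (vid=4): no match → dropped.
- l row (vid=3): no match → dropped.
- l row (vid=6): matches 2 r row(s) → 2 output row(s).
- l row (vid=8): matches 2 r row(s) → 2 output row(s).
- l row (vid=4): no match → dropped.
After projecting and ordering:
r.vid | r.driver | l.plate
6 | Alice | PD
6 | Ken | PD
8 | Xin | MT
8 | Yara | MT

(6, Alice, PD); (6, Ken, PD); (8, Xin, MT); (8, Yara, MT)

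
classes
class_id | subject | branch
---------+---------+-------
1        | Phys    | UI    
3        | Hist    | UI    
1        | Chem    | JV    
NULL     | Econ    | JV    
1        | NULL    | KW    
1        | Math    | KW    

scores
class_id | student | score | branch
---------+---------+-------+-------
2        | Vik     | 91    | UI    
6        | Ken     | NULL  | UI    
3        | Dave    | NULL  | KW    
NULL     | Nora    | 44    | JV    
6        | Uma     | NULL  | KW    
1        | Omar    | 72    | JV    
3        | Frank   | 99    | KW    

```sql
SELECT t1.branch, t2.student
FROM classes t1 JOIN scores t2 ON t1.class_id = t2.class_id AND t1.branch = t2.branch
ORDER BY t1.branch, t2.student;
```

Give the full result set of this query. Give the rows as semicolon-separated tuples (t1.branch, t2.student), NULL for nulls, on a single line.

(JV, Omar)

INNER JOIN keeps only pairs where the ON condition holds.
Matching on t1.class_id = t2.class_id AND t1.branch = t2.branch. A NULL in a compared column never satisfies the condition.
- t1[0] class_id=1, branch=UI → no match; dropped.
- t1[1] class_id=3, branch=UI → no match; dropped.
- t1[2] class_id=1, branch=JV → 1 match(es) in t2 → 1 row(s).
- t1[3] class_id=NULL, branch=JV → no match; dropped.
- t1[4] class_id=1, branch=KW → no match; dropped.
- t1[5] class_id=1, branch=KW → no match; dropped.
After projecting and ordering:
t1.branch | t2.student
JV | Omar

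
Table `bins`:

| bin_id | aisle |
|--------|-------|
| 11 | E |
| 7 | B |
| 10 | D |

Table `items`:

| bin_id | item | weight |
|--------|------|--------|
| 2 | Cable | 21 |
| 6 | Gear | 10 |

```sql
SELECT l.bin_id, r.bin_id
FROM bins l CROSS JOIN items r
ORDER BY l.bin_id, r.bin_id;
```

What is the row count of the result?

CROSS JOIN pairs every row of `bins` with every row of `items`: 3 × 2 = 6 rows.

6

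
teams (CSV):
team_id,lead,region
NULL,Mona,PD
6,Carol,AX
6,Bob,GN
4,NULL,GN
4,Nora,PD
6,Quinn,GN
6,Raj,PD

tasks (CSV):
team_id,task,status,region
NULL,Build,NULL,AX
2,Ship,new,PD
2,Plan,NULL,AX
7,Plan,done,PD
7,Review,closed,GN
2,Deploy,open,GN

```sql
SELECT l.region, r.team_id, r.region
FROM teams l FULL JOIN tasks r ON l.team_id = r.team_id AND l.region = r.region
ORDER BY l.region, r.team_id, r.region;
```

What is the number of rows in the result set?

FULL OUTER JOIN keeps every row from both sides; unmatched rows get NULL for the other side's columns.
Matching on l.team_id = r.team_id AND l.region = r.region. A NULL in a compared column never satisfies the condition.
Matched pairs: 0; unmatched l rows kept: 7; unmatched r rows kept: 6.
Total: 0 matched + 13 padded = 13 rows.

13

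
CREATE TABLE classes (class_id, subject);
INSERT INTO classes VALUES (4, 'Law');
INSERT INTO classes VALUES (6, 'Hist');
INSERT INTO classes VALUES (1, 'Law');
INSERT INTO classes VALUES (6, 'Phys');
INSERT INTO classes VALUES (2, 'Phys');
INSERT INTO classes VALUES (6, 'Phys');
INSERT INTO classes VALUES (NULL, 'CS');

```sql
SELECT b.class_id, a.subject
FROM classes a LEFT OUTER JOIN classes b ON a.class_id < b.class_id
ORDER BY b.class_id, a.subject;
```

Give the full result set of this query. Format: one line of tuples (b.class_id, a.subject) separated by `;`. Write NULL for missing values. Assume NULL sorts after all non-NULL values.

(2, Law); (4, Law); (4, Phys); (6, Law); (6, Law); (6, Law); (6, Law); (6, Law); (6, Law); (6, Phys); (6, Phys); (6, Phys); (NULL, CS); (NULL, Hist); (NULL, Phys); (NULL, Phys)

LEFT JOIN keeps every row from `classes a`; unmatched rows get NULL for `classes b`'s columns.
Matching on a.class_id < b.class_id. A NULL in a compared column never satisfies the condition.
- a[0] class_id=4 → 3 match(es) in b → 3 row(s).
- a[1] class_id=6 → no match; kept with NULLs on the b side.
- a[2] class_id=1 → 5 match(es) in b → 5 row(s).
- a[3] class_id=6 → no match; kept with NULLs on the b side.
- a[4] class_id=2 → 4 match(es) in b → 4 row(s).
- a[5] class_id=6 → no match; kept with NULLs on the b side.
- a[6] class_id=NULL → no match; kept with NULLs on the b side.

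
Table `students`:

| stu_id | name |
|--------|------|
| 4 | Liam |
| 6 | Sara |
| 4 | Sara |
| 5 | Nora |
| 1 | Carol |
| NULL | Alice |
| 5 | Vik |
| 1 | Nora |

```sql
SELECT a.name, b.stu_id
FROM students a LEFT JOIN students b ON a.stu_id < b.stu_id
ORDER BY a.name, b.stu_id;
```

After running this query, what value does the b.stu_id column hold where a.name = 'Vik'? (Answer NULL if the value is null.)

LEFT JOIN keeps every row from `students a`; unmatched rows get NULL for `students b`'s columns.
Matching on a.stu_id < b.stu_id. A NULL in a compared column never satisfies the condition.
- stu_id=4: 3 matching b row(s), so 3 row(s) emitted.
- stu_id=6: no b row matches, row kept with b columns NULL.
- stu_id=4: 3 matching b row(s), so 3 row(s) emitted.
- stu_id=5: 1 matching b row(s), so 1 row(s) emitted.
- stu_id=1: 5 matching b row(s), so 5 row(s) emitted.
- stu_id=NULL: no b row matches, row kept with b columns NULL.
- stu_id=5: 1 matching b row(s), so 1 row(s) emitted.
- stu_id=1: 5 matching b row(s), so 5 row(s) emitted.

6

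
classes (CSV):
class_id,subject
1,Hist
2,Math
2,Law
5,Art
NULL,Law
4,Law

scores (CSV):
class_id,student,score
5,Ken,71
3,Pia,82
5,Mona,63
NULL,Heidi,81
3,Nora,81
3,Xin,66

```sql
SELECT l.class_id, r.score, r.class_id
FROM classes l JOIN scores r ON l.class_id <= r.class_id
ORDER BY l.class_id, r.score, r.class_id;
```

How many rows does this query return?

INNER JOIN keeps only pairs where the ON condition holds.
Matching on l.class_id <= r.class_id. A NULL in a compared column never satisfies the condition.
- l[0] class_id=1 → 5 match(es) in r → 5 row(s).
- l[1] class_id=2 → 5 match(es) in r → 5 row(s).
- l[2] class_id=2 → 5 match(es) in r → 5 row(s).
- l[3] class_id=5 → 2 match(es) in r → 2 row(s).
- l[4] class_id=NULL → no match; dropped.
- l[5] class_id=4 → 2 match(es) in r → 2 row(s).
Total: 19 rows.

19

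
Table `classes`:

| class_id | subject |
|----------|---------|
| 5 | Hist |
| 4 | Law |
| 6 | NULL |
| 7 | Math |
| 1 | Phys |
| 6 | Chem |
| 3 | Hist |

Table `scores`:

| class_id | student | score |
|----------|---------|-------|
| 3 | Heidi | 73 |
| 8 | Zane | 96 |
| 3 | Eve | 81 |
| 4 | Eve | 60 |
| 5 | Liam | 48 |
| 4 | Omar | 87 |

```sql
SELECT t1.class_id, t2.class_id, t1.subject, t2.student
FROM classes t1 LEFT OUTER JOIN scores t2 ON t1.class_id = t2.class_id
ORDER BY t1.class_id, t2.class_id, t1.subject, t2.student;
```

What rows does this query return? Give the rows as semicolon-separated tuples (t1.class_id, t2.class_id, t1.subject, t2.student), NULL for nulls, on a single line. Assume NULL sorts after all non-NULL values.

LEFT JOIN keeps every row from `classes`; unmatched rows get NULL for `scores`'s columns.
Matching on t1.class_id = t2.class_id.
- t1 (class_id=5) pairs with 1 row(s) of t2.
- t1 (class_id=4) pairs with 2 row(s) of t2.
- t1 (class_id=6) has no partner → padded with NULL.
- t1 (class_id=7) has no partner → padded with NULL.
- t1 (class_id=1) has no partner → padded with NULL.
- t1 (class_id=6) has no partner → padded with NULL.
- t1 (class_id=3) pairs with 2 row(s) of t2.
After projecting and ordering:
t1.class_id | t2.class_id | t1.subject | t2.student
1 | NULL | Phys | NULL
3 | 3 | Hist | Eve
3 | 3 | Hist | Heidi
4 | 4 | Law | Eve
4 | 4 | Law | Omar
5 | 5 | Hist | Liam
6 | NULL | Chem | NULL
6 | NULL | NULL | NULL
7 | NULL | Math | NULL

(1, NULL, Phys, NULL); (3, 3, Hist, Eve); (3, 3, Hist, Heidi); (4, 4, Law, Eve); (4, 4, Law, Omar); (5, 5, Hist, Liam); (6, NULL, Chem, NULL); (6, NULL, NULL, NULL); (7, NULL, Math, NULL)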